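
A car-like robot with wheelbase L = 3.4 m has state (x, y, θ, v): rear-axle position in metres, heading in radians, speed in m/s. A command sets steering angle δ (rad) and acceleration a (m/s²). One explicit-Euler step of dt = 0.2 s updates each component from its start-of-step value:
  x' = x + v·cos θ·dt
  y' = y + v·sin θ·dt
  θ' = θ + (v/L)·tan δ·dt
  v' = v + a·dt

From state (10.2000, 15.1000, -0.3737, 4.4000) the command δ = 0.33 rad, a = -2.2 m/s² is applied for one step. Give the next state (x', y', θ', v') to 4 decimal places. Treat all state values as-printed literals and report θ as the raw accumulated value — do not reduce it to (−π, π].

(11.0193, 14.7787, -0.2850, 3.9600)

x' = 10.2000 + 4.4000·cos(-0.3737)·0.2 = 11.0193
y' = 15.1000 + 4.4000·sin(-0.3737)·0.2 = 14.7787
θ' = -0.3737 + (4.4000/3.4)·tan(0.33)·0.2 = -0.2850
v' = 4.4000 − 2.2000·0.2 = 3.9600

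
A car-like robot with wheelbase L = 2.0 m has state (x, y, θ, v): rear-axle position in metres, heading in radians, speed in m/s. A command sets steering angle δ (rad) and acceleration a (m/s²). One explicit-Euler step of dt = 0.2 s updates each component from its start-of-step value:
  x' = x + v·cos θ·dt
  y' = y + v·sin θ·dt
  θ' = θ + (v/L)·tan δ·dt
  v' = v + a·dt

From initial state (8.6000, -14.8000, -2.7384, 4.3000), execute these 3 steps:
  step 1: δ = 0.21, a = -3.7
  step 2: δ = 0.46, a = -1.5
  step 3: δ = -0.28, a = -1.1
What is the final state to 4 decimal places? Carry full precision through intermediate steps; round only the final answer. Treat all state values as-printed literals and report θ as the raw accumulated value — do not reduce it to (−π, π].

after step 1 (δ=0.21, a=-3.7): (7.808961, -15.137427, -2.646749, 3.560000)
after step 2 (δ=0.46, a=-1.5): (7.182370, -15.475552, -2.470369, 3.260000)
after step 3 (δ=-0.28, a=-1.1): (6.671814, -15.881060, -2.564112, 3.040000)

(6.6718, -15.8811, -2.5641, 3.0400)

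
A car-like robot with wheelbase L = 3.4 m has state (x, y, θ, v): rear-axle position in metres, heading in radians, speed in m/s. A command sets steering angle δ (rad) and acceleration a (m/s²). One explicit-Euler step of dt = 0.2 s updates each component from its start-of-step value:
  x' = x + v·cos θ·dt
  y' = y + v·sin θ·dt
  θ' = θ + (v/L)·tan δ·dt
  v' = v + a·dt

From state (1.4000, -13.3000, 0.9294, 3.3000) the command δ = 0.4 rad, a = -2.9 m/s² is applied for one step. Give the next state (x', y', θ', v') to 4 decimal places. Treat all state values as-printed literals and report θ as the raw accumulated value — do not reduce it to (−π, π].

x' = 1.4000 + 3.3000·cos(0.9294)·0.2 = 1.7949
y' = -13.3000 + 3.3000·sin(0.9294)·0.2 = -12.7712
θ' = 0.9294 + (3.3000/3.4)·tan(0.4)·0.2 = 1.0115
v' = 3.3000 − 2.9000·0.2 = 2.7200

(1.7949, -12.7712, 1.0115, 2.7200)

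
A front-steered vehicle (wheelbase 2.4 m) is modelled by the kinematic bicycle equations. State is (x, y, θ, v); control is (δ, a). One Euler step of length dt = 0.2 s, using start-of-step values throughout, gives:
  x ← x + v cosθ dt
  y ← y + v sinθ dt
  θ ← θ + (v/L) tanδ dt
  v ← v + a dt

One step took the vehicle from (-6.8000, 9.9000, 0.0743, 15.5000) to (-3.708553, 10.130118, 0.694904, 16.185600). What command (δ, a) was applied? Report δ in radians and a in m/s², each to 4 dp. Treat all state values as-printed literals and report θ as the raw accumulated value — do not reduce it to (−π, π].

a = (v'−v)/dt = (0.685600)/0.2 = 3.4280
Δθ = θ'−θ = 0.620604;  (v·dt/L) = 15.5000·0.2/2.4 = 1.291667
tan δ = Δθ·L/(v·dt) = 0.480468  →  δ = 0.4479

δ = 0.4479, a = 3.4280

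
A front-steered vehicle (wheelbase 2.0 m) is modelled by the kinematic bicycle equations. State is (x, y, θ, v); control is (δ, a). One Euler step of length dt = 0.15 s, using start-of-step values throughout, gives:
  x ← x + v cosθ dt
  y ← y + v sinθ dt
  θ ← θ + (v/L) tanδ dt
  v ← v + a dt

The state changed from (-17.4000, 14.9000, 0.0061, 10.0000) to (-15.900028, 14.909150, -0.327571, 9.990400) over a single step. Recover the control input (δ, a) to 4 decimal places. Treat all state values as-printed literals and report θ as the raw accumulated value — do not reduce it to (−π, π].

δ = -0.4186, a = -0.0640

a = (v'−v)/dt = (-0.009600)/0.15 = -0.0640
Δθ = θ'−θ = -0.333671;  (v·dt/L) = 10.0000·0.15/2.0 = 0.750000
tan δ = Δθ·L/(v·dt) = -0.444895  →  δ = -0.4186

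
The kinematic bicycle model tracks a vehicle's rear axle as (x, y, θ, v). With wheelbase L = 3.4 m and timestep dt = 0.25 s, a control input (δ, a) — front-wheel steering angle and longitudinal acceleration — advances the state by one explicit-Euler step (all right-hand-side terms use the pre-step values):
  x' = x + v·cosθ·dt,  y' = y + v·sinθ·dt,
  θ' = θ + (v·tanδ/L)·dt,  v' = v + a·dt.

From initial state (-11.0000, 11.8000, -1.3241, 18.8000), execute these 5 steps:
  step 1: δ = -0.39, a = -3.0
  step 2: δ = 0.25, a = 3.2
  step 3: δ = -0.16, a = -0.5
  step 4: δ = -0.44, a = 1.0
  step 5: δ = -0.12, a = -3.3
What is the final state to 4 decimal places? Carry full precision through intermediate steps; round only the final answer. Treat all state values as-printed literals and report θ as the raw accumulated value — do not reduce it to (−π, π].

after step 1 (δ=-0.39, a=-3.0): (-9.852252, 7.242295, -1.892323, 18.050000)
after step 2 (δ=0.25, a=3.2): (-11.278271, 2.961042, -1.553432, 18.850000)
after step 3 (δ=-0.16, a=-0.5): (-11.196445, -1.750747, -1.777108, 18.725000)
after step 4 (δ=-0.44, a=1.0): (-12.155406, -6.332722, -2.425297, 18.975000)
after step 5 (δ=-0.12, a=-3.3): (-15.733347, -9.447446, -2.593532, 18.150000)

(-15.7333, -9.4474, -2.5935, 18.1500)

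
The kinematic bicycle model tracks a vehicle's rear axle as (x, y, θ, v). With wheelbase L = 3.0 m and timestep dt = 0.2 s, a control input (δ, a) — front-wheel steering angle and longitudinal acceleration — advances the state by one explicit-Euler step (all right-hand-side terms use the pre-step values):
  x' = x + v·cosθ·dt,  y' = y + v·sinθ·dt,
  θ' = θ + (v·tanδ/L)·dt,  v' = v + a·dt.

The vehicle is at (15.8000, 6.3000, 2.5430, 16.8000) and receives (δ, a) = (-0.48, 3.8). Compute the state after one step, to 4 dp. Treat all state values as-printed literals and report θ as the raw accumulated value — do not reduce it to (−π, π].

(13.0242, 8.1933, 1.9599, 17.5600)

x' = 15.8000 + 16.8000·cos(2.5430)·0.2 = 13.0242
y' = 6.3000 + 16.8000·sin(2.5430)·0.2 = 8.1933
θ' = 2.5430 + (16.8000/3.0)·tan(-0.48)·0.2 = 1.9599
v' = 16.8000 + 3.8000·0.2 = 17.5600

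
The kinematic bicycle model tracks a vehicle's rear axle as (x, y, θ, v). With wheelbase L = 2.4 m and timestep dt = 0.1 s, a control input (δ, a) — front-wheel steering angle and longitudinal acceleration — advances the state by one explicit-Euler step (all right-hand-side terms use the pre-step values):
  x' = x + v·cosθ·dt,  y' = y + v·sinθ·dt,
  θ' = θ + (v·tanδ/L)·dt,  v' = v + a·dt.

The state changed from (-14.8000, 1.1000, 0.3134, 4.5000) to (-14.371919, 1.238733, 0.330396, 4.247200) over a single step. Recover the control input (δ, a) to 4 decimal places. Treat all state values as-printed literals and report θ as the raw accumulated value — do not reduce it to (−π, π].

a = (v'−v)/dt = (-0.252800)/0.1 = -2.5280
Δθ = θ'−θ = 0.016996;  (v·dt/L) = 4.5000·0.1/2.4 = 0.187500
tan δ = Δθ·L/(v·dt) = 0.090645  →  δ = 0.0904

δ = 0.0904, a = -2.5280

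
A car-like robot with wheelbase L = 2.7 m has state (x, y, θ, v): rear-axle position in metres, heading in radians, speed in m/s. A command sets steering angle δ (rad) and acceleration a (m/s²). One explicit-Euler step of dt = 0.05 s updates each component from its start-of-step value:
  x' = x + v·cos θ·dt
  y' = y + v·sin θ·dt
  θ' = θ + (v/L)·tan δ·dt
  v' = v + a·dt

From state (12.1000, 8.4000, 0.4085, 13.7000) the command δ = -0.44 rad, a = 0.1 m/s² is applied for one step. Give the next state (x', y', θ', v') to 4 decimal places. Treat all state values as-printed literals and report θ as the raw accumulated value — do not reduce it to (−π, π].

x' = 12.1000 + 13.7000·cos(0.4085)·0.05 = 12.7286
y' = 8.4000 + 13.7000·sin(0.4085)·0.05 = 8.6721
θ' = 0.4085 + (13.7000/2.7)·tan(-0.44)·0.05 = 0.2891
v' = 13.7000 + 0.1000·0.05 = 13.7050

(12.7286, 8.6721, 0.2891, 13.7050)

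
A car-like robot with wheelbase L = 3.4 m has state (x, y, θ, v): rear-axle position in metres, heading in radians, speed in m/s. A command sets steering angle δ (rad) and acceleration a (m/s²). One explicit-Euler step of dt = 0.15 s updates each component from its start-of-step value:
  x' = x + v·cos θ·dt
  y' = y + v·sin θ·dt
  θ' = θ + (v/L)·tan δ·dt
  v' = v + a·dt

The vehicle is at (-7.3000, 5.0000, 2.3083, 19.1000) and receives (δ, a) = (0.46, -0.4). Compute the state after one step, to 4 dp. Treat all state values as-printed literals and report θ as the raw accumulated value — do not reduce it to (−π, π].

(-9.2265, 7.1205, 2.7258, 19.0400)

x' = -7.3000 + 19.1000·cos(2.3083)·0.15 = -9.2265
y' = 5.0000 + 19.1000·sin(2.3083)·0.15 = 7.1205
θ' = 2.3083 + (19.1000/3.4)·tan(0.46)·0.15 = 2.7258
v' = 19.1000 − 0.4000·0.15 = 19.0400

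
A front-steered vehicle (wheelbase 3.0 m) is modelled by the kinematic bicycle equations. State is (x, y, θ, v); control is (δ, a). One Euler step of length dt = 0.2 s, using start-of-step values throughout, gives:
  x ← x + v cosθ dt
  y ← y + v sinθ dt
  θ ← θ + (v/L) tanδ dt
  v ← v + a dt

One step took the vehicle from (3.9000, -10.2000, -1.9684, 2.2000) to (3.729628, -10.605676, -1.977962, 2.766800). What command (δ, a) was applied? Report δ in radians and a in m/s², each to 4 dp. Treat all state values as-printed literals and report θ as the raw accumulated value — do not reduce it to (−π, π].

a = (v'−v)/dt = (0.566800)/0.2 = 2.8340
Δθ = θ'−θ = -0.009562;  (v·dt/L) = 2.2000·0.2/3.0 = 0.146667
tan δ = Δθ·L/(v·dt) = -0.065195  →  δ = -0.0651

δ = -0.0651, a = 2.8340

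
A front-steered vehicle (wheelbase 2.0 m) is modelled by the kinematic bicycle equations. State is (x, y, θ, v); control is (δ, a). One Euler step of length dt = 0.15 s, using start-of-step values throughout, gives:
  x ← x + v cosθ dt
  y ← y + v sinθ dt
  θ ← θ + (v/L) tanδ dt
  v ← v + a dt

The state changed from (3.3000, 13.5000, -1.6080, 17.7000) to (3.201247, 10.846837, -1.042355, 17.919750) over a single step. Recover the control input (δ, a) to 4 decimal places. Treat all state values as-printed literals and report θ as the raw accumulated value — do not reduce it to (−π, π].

a = (v'−v)/dt = (0.219750)/0.15 = 1.4650
Δθ = θ'−θ = 0.565645;  (v·dt/L) = 17.7000·0.15/2.0 = 1.327500
tan δ = Δθ·L/(v·dt) = 0.426098  →  δ = 0.4028

δ = 0.4028, a = 1.4650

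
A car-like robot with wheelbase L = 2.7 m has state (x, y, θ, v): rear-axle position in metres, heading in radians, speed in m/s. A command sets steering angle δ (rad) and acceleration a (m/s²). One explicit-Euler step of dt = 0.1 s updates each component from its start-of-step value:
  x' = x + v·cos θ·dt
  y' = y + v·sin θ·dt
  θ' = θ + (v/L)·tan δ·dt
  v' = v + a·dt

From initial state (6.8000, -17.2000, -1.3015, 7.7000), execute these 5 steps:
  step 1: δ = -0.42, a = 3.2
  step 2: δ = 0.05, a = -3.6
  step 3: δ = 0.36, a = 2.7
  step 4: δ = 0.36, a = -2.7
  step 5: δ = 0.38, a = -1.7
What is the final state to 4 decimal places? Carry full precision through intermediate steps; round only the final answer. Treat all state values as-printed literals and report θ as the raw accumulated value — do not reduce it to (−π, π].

after step 1 (δ=-0.42, a=3.2): (7.004861, -17.942248, -1.428856, 8.020000)
after step 2 (δ=0.05, a=-3.6): (7.118315, -18.736183, -1.413992, 7.660000)
after step 3 (δ=0.36, a=2.7): (7.237936, -19.492785, -1.307205, 7.930000)
after step 4 (δ=0.36, a=-2.7): (7.444552, -20.258395, -1.196654, 7.660000)
after step 5 (δ=0.38, a=-1.7): (7.724506, -20.971404, -1.083339, 7.490000)

(7.7245, -20.9714, -1.0833, 7.4900)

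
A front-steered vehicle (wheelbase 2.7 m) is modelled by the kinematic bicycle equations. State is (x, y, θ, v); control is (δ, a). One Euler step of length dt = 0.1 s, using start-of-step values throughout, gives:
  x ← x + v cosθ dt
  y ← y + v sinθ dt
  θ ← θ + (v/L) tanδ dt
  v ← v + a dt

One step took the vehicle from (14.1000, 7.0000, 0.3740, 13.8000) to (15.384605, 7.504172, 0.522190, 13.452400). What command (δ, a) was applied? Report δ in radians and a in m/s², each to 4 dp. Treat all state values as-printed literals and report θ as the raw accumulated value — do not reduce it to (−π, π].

a = (v'−v)/dt = (-0.347600)/0.1 = -3.4760
Δθ = θ'−θ = 0.148190;  (v·dt/L) = 13.8000·0.1/2.7 = 0.511111
tan δ = Δθ·L/(v·dt) = 0.289937  →  δ = 0.2822

δ = 0.2822, a = -3.4760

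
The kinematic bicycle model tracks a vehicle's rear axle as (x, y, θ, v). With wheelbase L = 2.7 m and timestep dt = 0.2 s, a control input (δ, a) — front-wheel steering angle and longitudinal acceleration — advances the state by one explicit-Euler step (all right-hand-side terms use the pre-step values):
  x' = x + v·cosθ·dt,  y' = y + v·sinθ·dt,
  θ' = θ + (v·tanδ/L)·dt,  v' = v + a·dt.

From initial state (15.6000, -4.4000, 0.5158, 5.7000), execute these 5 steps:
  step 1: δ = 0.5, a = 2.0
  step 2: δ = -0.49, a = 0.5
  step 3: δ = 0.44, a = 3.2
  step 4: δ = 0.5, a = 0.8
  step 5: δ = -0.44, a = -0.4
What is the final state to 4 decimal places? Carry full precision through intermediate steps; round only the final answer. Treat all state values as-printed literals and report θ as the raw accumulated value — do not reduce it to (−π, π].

after step 1 (δ=0.5, a=2.0): (16.591684, -3.837717, 0.746461, 6.100000)
after step 2 (δ=-0.49, a=0.5): (17.487282, -3.009282, 0.505449, 6.200000)
after step 3 (δ=0.44, a=3.2): (18.572229, -2.408874, 0.721659, 6.840000)
after step 4 (δ=0.5, a=0.8): (19.599201, -1.505131, 0.998452, 7.000000)
after step 5 (δ=-0.44, a=-0.4): (20.357447, -0.328243, 0.754344, 6.920000)

(20.3574, -0.3282, 0.7543, 6.9200)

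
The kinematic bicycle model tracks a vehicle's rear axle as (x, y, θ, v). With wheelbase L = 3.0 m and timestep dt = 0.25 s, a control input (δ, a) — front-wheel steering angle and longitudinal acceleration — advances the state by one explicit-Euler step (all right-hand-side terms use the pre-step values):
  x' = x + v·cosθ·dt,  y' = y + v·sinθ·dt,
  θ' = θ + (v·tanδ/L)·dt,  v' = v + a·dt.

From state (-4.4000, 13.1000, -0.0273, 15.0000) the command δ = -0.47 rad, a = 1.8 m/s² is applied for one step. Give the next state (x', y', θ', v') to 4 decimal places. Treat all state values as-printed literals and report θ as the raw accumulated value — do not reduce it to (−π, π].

x' = -4.4000 + 15.0000·cos(-0.0273)·0.25 = -0.6514
y' = 13.1000 + 15.0000·sin(-0.0273)·0.25 = 12.9976
θ' = -0.0273 + (15.0000/3.0)·tan(-0.47)·0.25 = -0.6623
v' = 15.0000 + 1.8000·0.25 = 15.4500

(-0.6514, 12.9976, -0.6623, 15.4500)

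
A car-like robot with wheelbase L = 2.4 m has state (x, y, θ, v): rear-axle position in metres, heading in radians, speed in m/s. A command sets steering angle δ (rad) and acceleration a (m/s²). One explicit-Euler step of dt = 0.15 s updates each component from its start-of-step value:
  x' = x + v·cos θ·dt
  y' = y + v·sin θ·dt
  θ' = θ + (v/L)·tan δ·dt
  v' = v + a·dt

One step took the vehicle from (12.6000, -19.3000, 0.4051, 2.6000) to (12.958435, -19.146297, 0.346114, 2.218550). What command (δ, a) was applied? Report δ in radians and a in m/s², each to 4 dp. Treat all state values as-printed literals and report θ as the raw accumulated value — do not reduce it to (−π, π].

δ = -0.3482, a = -2.5430

a = (v'−v)/dt = (-0.381450)/0.15 = -2.5430
Δθ = θ'−θ = -0.058986;  (v·dt/L) = 2.6000·0.15/2.4 = 0.162500
tan δ = Δθ·L/(v·dt) = -0.362991  →  δ = -0.3482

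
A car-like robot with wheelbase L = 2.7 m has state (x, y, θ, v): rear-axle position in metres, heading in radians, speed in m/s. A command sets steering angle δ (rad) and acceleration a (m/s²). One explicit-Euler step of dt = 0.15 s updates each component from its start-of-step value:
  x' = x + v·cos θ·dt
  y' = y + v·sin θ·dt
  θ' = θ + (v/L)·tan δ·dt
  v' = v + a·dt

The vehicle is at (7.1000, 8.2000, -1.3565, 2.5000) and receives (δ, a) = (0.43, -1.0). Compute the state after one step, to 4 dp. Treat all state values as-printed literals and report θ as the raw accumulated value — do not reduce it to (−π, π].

x' = 7.1000 + 2.5000·cos(-1.3565)·0.15 = 7.1797
y' = 8.2000 + 2.5000·sin(-1.3565)·0.15 = 7.8336
θ' = -1.3565 + (2.5000/2.7)·tan(0.43)·0.15 = -1.2928
v' = 2.5000 − 1.0000·0.15 = 2.3500

(7.1797, 7.8336, -1.2928, 2.3500)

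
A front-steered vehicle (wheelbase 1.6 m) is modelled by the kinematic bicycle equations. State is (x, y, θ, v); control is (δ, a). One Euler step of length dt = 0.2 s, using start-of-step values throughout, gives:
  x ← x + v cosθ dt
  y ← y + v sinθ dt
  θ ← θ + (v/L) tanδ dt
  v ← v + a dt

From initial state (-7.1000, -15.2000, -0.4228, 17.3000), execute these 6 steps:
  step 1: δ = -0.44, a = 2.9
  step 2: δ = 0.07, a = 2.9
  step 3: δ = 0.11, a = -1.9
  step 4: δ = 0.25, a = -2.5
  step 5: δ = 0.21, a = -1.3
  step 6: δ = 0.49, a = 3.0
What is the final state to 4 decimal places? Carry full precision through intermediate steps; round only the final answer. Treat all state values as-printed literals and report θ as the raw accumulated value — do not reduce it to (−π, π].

(6.0523, -28.2861, 1.1709, 17.9200)

after step 1 (δ=-0.44, a=2.9): (-3.944675, -16.619692, -1.440863, 17.880000)
after step 2 (δ=0.07, a=2.9): (-3.481339, -20.165548, -1.284157, 18.460000)
after step 3 (δ=0.11, a=-1.9): (-2.437499, -23.706912, -1.029303, 18.080000)
after step 4 (δ=0.25, a=-2.5): (-0.573754, -26.805607, -0.452230, 17.580000)
after step 5 (δ=0.21, a=-1.3): (2.588799, -28.342003, 0.016150, 17.320000)
after step 6 (δ=0.49, a=3.0): (6.052348, -28.286062, 1.170935, 17.920000)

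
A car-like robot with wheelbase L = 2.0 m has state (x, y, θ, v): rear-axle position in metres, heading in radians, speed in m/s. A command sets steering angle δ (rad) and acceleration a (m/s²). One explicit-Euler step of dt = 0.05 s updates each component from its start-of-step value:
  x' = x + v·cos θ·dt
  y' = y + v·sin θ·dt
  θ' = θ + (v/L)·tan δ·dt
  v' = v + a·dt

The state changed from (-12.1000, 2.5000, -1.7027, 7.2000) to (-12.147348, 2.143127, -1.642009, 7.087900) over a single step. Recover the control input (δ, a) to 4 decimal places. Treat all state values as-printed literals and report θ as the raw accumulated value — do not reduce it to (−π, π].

δ = 0.3252, a = -2.2420

a = (v'−v)/dt = (-0.112100)/0.05 = -2.2420
Δθ = θ'−θ = 0.060691;  (v·dt/L) = 7.2000·0.05/2.0 = 0.180000
tan δ = Δθ·L/(v·dt) = 0.337172  →  δ = 0.3252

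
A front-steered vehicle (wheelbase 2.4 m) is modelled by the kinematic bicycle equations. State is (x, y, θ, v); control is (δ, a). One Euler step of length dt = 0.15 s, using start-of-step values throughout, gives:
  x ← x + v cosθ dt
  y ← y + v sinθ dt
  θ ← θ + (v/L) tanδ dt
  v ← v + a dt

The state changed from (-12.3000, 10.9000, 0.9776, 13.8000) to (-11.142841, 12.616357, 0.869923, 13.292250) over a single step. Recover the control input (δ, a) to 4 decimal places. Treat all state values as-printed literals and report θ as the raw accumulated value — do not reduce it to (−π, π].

δ = -0.1242, a = -3.3850

a = (v'−v)/dt = (-0.507750)/0.15 = -3.3850
Δθ = θ'−θ = -0.107677;  (v·dt/L) = 13.8000·0.15/2.4 = 0.862500
tan δ = Δθ·L/(v·dt) = -0.124843  →  δ = -0.1242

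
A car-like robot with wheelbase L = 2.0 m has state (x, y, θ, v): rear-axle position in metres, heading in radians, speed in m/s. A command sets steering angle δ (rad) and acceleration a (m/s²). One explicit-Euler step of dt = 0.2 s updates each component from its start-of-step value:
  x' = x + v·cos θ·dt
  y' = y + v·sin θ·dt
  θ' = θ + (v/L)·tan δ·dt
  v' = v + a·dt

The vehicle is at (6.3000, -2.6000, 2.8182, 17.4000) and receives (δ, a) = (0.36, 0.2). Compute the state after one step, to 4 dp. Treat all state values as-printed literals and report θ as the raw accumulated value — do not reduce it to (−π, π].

(3.0004, -1.4941, 3.4731, 17.4400)

x' = 6.3000 + 17.4000·cos(2.8182)·0.2 = 3.0004
y' = -2.6000 + 17.4000·sin(2.8182)·0.2 = -1.4941
θ' = 2.8182 + (17.4000/2.0)·tan(0.36)·0.2 = 3.4731
v' = 17.4000 + 0.2000·0.2 = 17.4400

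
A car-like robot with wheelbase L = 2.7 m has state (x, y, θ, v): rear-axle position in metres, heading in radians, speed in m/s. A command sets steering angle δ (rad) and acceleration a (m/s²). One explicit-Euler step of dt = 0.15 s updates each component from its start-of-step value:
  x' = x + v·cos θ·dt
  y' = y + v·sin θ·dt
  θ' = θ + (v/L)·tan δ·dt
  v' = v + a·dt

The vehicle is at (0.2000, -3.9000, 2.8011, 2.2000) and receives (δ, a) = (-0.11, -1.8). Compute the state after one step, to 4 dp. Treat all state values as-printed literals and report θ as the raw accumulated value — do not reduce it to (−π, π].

x' = 0.2000 + 2.2000·cos(2.8011)·0.15 = -0.1111
y' = -3.9000 + 2.2000·sin(2.8011)·0.15 = -3.7898
θ' = 2.8011 + (2.2000/2.7)·tan(-0.11)·0.15 = 2.7876
v' = 2.2000 − 1.8000·0.15 = 1.9300

(-0.1111, -3.7898, 2.7876, 1.9300)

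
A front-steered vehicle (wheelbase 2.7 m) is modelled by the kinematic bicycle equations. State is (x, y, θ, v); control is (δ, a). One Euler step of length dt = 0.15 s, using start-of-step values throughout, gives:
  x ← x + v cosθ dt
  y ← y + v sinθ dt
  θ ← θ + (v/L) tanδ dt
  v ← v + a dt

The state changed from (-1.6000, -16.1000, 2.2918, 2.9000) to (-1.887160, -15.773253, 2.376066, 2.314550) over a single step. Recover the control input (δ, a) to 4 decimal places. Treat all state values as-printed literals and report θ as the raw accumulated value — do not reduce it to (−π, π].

a = (v'−v)/dt = (-0.585450)/0.15 = -3.9030
Δθ = θ'−θ = 0.084266;  (v·dt/L) = 2.9000·0.15/2.7 = 0.161111
tan δ = Δθ·L/(v·dt) = 0.523030  →  δ = 0.4819

δ = 0.4819, a = -3.9030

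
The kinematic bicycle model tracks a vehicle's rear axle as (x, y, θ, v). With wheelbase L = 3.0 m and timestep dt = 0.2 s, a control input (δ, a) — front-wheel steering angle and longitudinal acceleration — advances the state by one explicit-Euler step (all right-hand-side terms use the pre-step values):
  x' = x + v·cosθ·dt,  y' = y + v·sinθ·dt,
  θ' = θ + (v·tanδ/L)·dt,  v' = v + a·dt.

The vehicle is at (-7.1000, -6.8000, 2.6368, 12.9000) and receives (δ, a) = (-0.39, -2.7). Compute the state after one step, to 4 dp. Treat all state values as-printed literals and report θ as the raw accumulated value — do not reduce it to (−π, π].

x' = -7.1000 + 12.9000·cos(2.6368)·0.2 = -9.3582
y' = -6.8000 + 12.9000·sin(2.6368)·0.2 = -5.5522
θ' = 2.6368 + (12.9000/3.0)·tan(-0.39)·0.2 = 2.2833
v' = 12.9000 − 2.7000·0.2 = 12.3600

(-9.3582, -5.5522, 2.2833, 12.3600)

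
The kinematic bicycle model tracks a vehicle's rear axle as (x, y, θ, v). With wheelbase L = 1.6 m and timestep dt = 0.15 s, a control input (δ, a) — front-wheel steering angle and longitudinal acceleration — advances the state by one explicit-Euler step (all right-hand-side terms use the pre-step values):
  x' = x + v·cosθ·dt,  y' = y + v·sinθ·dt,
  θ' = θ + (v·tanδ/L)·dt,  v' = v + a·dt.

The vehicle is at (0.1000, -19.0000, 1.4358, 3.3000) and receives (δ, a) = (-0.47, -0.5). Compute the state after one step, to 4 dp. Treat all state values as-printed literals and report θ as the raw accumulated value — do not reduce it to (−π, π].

x' = 0.1000 + 3.3000·cos(1.4358)·0.15 = 0.1666
y' = -19.0000 + 3.3000·sin(1.4358)·0.15 = -18.5095
θ' = 1.4358 + (3.3000/1.6)·tan(-0.47)·0.15 = 1.2786
v' = 3.3000 − 0.5000·0.15 = 3.2250

(0.1666, -18.5095, 1.2786, 3.2250)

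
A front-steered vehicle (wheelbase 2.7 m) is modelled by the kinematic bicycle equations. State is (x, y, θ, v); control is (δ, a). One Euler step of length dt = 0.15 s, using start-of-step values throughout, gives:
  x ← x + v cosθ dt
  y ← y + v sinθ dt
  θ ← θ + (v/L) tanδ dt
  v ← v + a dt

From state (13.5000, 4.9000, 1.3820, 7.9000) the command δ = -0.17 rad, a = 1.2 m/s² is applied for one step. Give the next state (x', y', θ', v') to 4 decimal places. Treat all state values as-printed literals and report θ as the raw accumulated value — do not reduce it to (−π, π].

x' = 13.5000 + 7.9000·cos(1.3820)·0.15 = 13.7224
y' = 4.9000 + 7.9000·sin(1.3820)·0.15 = 6.0639
θ' = 1.3820 + (7.9000/2.7)·tan(-0.17)·0.15 = 1.3067
v' = 7.9000 + 1.2000·0.15 = 8.0800

(13.7224, 6.0639, 1.3067, 8.0800)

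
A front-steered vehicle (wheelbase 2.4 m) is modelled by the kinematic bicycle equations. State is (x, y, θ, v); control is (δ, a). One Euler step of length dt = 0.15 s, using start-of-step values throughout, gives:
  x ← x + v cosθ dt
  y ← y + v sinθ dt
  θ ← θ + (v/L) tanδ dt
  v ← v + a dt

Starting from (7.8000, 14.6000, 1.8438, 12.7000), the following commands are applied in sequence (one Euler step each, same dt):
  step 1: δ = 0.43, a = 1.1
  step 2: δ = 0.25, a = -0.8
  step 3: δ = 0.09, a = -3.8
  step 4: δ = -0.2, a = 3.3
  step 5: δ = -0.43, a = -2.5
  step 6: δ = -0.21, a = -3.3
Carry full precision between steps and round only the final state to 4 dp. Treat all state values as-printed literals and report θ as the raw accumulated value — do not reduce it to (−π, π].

after step 1 (δ=0.43, a=1.1): (7.286364, 16.434449, 2.207830, 12.865000)
after step 2 (δ=0.25, a=-0.8): (6.138522, 17.985705, 2.413141, 12.745000)
after step 3 (δ=0.09, a=-3.8): (4.711962, 19.258385, 2.485026, 12.175000)
after step 4 (δ=-0.2, a=3.3): (3.265403, 20.373129, 2.330776, 12.670000)
after step 5 (δ=-0.43, a=-2.5): (1.956135, 21.750706, 1.967606, 12.295000)
after step 6 (δ=-0.21, a=-3.3): (1.243373, 23.451656, 1.803819, 11.800000)

(1.2434, 23.4517, 1.8038, 11.8000)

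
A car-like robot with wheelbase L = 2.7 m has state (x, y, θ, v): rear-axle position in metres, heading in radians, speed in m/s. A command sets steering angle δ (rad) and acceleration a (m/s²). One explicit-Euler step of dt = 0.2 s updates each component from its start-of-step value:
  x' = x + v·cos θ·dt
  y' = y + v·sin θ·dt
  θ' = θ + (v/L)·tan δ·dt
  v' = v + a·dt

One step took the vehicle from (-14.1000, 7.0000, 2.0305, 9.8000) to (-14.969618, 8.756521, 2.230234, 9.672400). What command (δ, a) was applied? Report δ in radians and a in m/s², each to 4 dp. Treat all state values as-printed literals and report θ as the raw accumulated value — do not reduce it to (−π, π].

δ = 0.2685, a = -0.6380

a = (v'−v)/dt = (-0.127600)/0.2 = -0.6380
Δθ = θ'−θ = 0.199734;  (v·dt/L) = 9.8000·0.2/2.7 = 0.725926
tan δ = Δθ·L/(v·dt) = 0.275144  →  δ = 0.2685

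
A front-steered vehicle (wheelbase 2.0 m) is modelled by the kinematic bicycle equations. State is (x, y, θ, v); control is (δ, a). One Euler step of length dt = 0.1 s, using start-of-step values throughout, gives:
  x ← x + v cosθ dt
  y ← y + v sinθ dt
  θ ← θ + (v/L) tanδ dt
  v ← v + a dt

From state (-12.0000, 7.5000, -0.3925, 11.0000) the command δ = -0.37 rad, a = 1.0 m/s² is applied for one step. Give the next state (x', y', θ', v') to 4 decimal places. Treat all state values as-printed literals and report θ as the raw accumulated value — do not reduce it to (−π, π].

x' = -12.0000 + 11.0000·cos(-0.3925)·0.1 = -10.9836
y' = 7.5000 + 11.0000·sin(-0.3925)·0.1 = 7.0793
θ' = -0.3925 + (11.0000/2.0)·tan(-0.37)·0.1 = -0.6058
v' = 11.0000 + 1.0000·0.1 = 11.1000

(-10.9836, 7.0793, -0.6058, 11.1000)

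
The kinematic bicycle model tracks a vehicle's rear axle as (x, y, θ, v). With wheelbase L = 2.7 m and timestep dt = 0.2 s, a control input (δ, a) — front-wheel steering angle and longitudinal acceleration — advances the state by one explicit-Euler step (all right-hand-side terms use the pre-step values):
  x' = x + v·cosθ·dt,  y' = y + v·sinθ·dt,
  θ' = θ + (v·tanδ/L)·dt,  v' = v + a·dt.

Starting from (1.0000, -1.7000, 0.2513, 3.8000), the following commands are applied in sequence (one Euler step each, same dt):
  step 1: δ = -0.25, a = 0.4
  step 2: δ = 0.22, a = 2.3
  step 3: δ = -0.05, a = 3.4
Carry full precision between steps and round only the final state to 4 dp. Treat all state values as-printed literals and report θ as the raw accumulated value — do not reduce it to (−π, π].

(3.3420, -1.1631, 0.2276, 5.0200)

after step 1 (δ=-0.25, a=0.4): (1.736128, -1.511016, 0.179426, 3.880000)
after step 2 (δ=0.22, a=2.3): (2.499671, -1.372527, 0.243696, 4.340000)
after step 3 (δ=-0.05, a=3.4): (3.342024, -1.163087, 0.227608, 5.020000)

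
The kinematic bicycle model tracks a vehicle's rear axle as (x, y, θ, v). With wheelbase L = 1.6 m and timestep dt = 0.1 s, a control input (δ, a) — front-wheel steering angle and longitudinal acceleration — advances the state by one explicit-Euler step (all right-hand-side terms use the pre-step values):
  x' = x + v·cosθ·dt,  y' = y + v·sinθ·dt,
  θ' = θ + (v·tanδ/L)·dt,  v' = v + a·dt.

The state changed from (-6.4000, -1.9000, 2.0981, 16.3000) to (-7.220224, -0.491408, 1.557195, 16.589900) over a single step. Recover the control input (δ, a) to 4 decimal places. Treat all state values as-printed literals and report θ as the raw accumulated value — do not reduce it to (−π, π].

a = (v'−v)/dt = (0.289900)/0.1 = 2.8990
Δθ = θ'−θ = -0.540905;  (v·dt/L) = 16.3000·0.1/1.6 = 1.018750
tan δ = Δθ·L/(v·dt) = -0.530950  →  δ = -0.4881

δ = -0.4881, a = 2.8990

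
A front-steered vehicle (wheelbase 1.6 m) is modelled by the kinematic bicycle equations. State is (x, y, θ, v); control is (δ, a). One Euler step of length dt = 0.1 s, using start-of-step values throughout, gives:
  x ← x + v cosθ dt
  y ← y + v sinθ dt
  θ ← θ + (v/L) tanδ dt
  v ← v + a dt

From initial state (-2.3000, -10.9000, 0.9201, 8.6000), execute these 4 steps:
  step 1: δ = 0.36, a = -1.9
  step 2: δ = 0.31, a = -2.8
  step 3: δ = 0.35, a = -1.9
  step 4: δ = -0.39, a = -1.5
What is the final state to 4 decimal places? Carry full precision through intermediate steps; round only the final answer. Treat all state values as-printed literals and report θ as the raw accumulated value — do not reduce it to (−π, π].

(-1.1149, -7.8861, 1.2723, 7.7900)

after step 1 (δ=0.36, a=-1.9): (-1.779063, -10.215731, 1.122417, 8.410000)
after step 2 (δ=0.31, a=-2.8): (-1.414484, -9.457863, 1.290789, 8.130000)
after step 3 (δ=0.35, a=-1.9): (-1.189801, -8.676526, 1.476269, 7.940000)
after step 4 (δ=-0.39, a=-1.5): (-1.114858, -7.886071, 1.272283, 7.790000)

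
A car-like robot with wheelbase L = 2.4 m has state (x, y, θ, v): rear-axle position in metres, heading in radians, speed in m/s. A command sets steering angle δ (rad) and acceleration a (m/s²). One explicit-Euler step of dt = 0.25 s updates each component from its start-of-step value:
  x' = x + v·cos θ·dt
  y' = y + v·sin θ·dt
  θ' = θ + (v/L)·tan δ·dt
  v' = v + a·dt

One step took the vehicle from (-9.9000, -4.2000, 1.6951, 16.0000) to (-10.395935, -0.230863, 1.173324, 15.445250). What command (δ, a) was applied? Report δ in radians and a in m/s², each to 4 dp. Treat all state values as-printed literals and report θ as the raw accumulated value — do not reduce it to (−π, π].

a = (v'−v)/dt = (-0.554750)/0.25 = -2.2190
Δθ = θ'−θ = -0.521776;  (v·dt/L) = 16.0000·0.25/2.4 = 1.666667
tan δ = Δθ·L/(v·dt) = -0.313066  →  δ = -0.3034

δ = -0.3034, a = -2.2190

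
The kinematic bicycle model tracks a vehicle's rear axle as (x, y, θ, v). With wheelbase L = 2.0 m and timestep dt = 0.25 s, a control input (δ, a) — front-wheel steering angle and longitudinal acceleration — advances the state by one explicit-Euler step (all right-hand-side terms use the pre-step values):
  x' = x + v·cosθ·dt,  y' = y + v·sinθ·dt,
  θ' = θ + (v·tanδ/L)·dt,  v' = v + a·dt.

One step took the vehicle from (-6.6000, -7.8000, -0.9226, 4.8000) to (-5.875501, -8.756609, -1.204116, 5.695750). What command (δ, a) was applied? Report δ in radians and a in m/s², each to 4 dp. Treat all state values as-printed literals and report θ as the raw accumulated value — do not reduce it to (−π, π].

a = (v'−v)/dt = (0.895750)/0.25 = 3.5830
Δθ = θ'−θ = -0.281516;  (v·dt/L) = 4.8000·0.25/2.0 = 0.600000
tan δ = Δθ·L/(v·dt) = -0.469193  →  δ = -0.4387

δ = -0.4387, a = 3.5830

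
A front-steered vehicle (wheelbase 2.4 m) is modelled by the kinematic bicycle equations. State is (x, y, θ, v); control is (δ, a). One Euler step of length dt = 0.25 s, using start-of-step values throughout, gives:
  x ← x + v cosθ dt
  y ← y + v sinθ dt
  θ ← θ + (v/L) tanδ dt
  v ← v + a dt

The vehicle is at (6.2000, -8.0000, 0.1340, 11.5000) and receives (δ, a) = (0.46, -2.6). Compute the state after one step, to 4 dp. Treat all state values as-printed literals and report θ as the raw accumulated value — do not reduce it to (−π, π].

x' = 6.2000 + 11.5000·cos(0.1340)·0.25 = 9.0492
y' = -8.0000 + 11.5000·sin(0.1340)·0.25 = -7.6159
θ' = 0.1340 + (11.5000/2.4)·tan(0.46)·0.25 = 0.7275
v' = 11.5000 − 2.6000·0.25 = 10.8500

(9.0492, -7.6159, 0.7275, 10.8500)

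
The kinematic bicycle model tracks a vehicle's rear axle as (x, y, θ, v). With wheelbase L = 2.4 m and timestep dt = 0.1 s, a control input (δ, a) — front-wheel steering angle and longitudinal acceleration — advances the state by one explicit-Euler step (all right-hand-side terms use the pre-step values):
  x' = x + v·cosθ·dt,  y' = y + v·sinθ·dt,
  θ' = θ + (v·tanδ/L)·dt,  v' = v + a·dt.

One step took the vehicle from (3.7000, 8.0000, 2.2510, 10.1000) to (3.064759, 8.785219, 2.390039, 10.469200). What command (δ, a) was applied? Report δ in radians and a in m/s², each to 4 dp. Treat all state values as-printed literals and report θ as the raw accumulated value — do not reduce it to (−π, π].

δ = 0.3191, a = 3.6920

a = (v'−v)/dt = (0.369200)/0.1 = 3.6920
Δθ = θ'−θ = 0.139039;  (v·dt/L) = 10.1000·0.1/2.4 = 0.420833
tan δ = Δθ·L/(v·dt) = 0.330390  →  δ = 0.3191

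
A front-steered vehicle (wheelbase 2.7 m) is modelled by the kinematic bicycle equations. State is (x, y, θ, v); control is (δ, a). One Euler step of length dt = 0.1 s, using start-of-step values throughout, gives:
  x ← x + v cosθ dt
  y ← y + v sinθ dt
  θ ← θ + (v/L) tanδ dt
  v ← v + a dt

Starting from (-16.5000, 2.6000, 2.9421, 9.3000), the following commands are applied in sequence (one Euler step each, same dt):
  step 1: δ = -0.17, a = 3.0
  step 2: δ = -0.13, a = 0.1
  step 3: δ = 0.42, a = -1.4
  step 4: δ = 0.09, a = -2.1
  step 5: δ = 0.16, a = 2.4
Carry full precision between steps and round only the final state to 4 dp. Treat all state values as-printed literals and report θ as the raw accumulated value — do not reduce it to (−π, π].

(-21.1131, 3.5622, 3.0824, 9.5000)

after step 1 (δ=-0.17, a=3.0): (-17.411556, 2.784300, 2.882974, 9.600000)
after step 2 (δ=-0.13, a=0.1): (-18.339630, 3.029816, 2.836489, 9.610000)
after step 3 (δ=0.42, a=-1.4): (-19.256247, 3.318492, 2.995436, 9.470000)
after step 4 (δ=0.09, a=-2.1): (-20.193150, 3.456410, 3.027088, 9.260000)
after step 5 (δ=0.16, a=2.4): (-21.113086, 3.562210, 3.082435, 9.500000)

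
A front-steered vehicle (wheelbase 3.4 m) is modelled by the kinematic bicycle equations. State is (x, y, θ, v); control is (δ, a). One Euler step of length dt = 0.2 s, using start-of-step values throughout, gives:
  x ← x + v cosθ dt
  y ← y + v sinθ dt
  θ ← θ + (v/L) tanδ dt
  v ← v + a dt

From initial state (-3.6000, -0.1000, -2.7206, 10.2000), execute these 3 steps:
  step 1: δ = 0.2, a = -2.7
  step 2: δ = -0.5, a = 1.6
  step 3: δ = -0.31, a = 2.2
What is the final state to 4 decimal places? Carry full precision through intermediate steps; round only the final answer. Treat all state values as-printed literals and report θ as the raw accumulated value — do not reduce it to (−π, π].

(-9.0588, -2.3906, -3.0975, 10.4200)

after step 1 (δ=0.2, a=-2.7): (-5.461875, -0.933680, -2.598974, 9.660000)
after step 2 (δ=-0.5, a=1.6): (-7.116361, -1.931327, -2.909402, 9.980000)
after step 3 (δ=-0.31, a=2.2): (-9.058798, -2.390625, -3.097453, 10.420000)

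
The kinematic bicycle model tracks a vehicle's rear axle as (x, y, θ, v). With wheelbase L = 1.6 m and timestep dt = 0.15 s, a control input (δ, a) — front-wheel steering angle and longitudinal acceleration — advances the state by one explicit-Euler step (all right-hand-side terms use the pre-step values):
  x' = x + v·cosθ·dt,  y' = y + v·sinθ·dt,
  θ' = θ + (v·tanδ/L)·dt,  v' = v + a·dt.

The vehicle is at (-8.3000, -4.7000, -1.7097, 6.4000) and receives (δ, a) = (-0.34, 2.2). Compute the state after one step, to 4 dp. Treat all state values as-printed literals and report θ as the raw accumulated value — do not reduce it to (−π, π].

x' = -8.3000 + 6.4000·cos(-1.7097)·0.15 = -8.4329
y' = -4.7000 + 6.4000·sin(-1.7097)·0.15 = -5.6508
θ' = -1.7097 + (6.4000/1.6)·tan(-0.34)·0.15 = -1.9219
v' = 6.4000 + 2.2000·0.15 = 6.7300

(-8.4329, -5.6508, -1.9219, 6.7300)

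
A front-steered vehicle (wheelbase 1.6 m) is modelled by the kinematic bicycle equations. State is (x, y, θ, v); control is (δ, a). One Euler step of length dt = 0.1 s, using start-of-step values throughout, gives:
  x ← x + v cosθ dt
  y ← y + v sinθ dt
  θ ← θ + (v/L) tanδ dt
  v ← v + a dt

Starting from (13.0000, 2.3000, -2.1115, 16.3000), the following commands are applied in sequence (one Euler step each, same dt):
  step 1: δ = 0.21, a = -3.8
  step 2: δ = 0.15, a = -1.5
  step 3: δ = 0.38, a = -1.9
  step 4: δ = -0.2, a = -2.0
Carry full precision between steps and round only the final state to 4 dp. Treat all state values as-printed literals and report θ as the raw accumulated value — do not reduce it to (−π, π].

(11.7238, -3.6806, -1.5477, 15.3800)

after step 1 (δ=0.21, a=-3.8): (12.160975, 0.902525, -1.894361, 15.920000)
after step 2 (δ=0.15, a=-1.5): (11.654801, -0.606863, -1.743982, 15.770000)
after step 3 (δ=0.38, a=-1.9): (11.383051, -2.160273, -1.350310, 15.580000)
after step 4 (δ=-0.2, a=-2.0): (11.723791, -3.680555, -1.547699, 15.380000)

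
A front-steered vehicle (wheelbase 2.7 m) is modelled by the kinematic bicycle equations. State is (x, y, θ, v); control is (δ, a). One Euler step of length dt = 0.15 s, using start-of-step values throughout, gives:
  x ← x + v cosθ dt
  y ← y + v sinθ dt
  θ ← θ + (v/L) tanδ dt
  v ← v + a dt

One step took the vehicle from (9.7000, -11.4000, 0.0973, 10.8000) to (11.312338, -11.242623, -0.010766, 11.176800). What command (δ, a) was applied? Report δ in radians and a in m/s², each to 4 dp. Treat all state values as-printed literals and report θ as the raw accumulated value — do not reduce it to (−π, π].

a = (v'−v)/dt = (0.376800)/0.15 = 2.5120
Δθ = θ'−θ = -0.108066;  (v·dt/L) = 10.8000·0.15/2.7 = 0.600000
tan δ = Δθ·L/(v·dt) = -0.180110  →  δ = -0.1782

δ = -0.1782, a = 2.5120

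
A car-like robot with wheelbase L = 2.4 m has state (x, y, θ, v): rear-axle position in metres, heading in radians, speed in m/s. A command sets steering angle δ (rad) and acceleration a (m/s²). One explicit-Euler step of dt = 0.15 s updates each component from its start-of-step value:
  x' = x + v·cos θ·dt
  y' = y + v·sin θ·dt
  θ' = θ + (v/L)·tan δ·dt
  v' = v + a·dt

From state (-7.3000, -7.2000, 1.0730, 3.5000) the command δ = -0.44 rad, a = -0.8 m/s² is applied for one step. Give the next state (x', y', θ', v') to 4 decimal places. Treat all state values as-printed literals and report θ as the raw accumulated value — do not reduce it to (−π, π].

(-7.0493, -6.7387, 0.9700, 3.3800)

x' = -7.3000 + 3.5000·cos(1.0730)·0.15 = -7.0493
y' = -7.2000 + 3.5000·sin(1.0730)·0.15 = -6.7387
θ' = 1.0730 + (3.5000/2.4)·tan(-0.44)·0.15 = 0.9700
v' = 3.5000 − 0.8000·0.15 = 3.3800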